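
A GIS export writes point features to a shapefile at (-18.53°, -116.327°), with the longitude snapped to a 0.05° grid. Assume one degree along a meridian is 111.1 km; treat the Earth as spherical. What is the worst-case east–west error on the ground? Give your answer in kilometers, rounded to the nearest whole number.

3 kilometers

With a 0.05° grid the true value lies within half a step, ±0.05°/2 = ±0.025°, of the stored one.
At latitude 18.53° a degree of longitude spans 111100 m × cos 18.53° = 111100 × 0.9482 ≈ 105340 m.
East–west error: 0.025° × 105340 m/° ≈ 2633.51 m.
That is 2633.51 m = 2.6335 km.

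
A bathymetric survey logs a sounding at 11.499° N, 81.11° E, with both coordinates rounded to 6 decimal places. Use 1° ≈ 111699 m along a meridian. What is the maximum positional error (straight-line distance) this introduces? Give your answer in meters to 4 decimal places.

Rounding to 6 decimal places leaves each coordinate within ±5e-07° of the true value.
Latitude error → 5e-07 × 111699 = 0.0558495 m along the meridian.
E–W at 11.499°: 5e-07° × 111699 × cos 11.499° = 5e-07 × 111699 × 0.9799 ≈ 0.0547285 m.
Worst case both components are at the extreme and orthogonal: √(0.0558495² + 0.0547285²) ≈ 0.0781945 m.

0.0782 meters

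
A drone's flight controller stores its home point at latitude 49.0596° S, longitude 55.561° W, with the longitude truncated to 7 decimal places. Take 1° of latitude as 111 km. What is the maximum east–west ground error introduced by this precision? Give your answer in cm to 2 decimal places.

Truncating at 7 decimal places can drop up to a full unit in the last place, so the longitude may be off by as much as 1e-07°.
One degree of longitude at 49.0596° is 111000 × cos 49.0596° ≈ 111000 × 0.6553 = 72735.4 m.
East–west error: 1e-07° × 72735.4 m/° ≈ 0.00727354 m.
That is 0.00727354 m = 0.72735 cm.

0.73 cm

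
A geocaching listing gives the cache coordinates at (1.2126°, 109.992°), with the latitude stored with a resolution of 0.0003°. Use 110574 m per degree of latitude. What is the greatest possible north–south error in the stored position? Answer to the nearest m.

17 m

With a 0.0003° grid the true value lies within half a step, ±0.0003°/2 = ±0.00015°, of the stored one.
North–south distance: 0.00015° × 110574 m/° = 16.5861 m.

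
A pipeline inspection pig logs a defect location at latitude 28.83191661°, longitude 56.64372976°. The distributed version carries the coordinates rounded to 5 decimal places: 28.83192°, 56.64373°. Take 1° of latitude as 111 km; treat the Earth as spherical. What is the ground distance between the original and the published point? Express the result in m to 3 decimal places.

0.377 m

Δlat = 28.83191661 − 28.83192 = -0.00000339°; Δlon = 56.64372976 − 56.64373 = -0.00000024°.
North–south shift: -0.00000339 × 111000 = -0.37629 m.
East–west at this latitude: -0.00000024° × 111000 × cos 28.8319° ≈ -0.00000024 × 97240.2 = -0.0233377 m.
Hypotenuse of the two orthogonal shifts: √(0.37629² + 0.0233377²) = 0.377013 m.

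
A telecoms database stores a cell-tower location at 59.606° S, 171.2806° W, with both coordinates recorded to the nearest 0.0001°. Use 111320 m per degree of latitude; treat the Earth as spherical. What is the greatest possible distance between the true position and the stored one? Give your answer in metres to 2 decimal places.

6.24 metres

Rounding to 4 decimal places leaves each coordinate within ±5e-05° of the true value.
N–S: 5e-05° × 111320 m/° = 5.566 m.
E–W at 59.606°: 5e-05° × 111320 × cos 59.606° = 5e-05 × 111320 × 0.5059 ≈ 2.81608 m.
Worst case both components are at the extreme and orthogonal: √(5.566² + 2.81608²) ≈ 6.23784 m.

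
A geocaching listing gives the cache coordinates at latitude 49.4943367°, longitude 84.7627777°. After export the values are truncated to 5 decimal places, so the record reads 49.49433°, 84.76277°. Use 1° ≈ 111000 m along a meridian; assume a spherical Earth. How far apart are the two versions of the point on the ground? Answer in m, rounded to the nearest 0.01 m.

The latitude changed by +0.0000067° and the longitude by +0.0000077°.
N–S: 0.0000067° × 111000 m/° = 0.7437 m.
E–W at 49.4943°: 0.0000077° × 111000 × cos 49.4943° = 0.0000077 × 111000 × 0.6495 ≈ 0.555148 m.
Hypotenuse of the two orthogonal shifts: √(0.7437² + 0.555148²) = 0.928051 m.

0.93 m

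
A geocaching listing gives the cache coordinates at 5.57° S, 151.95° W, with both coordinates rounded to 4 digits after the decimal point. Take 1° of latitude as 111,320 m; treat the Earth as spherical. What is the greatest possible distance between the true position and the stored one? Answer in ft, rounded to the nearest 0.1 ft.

25.8 ft

Rounding to 4 decimal places leaves each coordinate within ±5e-05° of the true value.
N–S: 5e-05° × 111320 m/° = 5.566 m.
E–W at 5.57°: 5e-05° × 111320 × cos 5.57° = 5e-05 × 111320 × 0.9953 ≈ 5.53972 m.
The two errors are perpendicular, so the maximum displacement is √(5.566² + 5.53972²) ≈ 7.85295 m.
In feet: 7.85295 m ÷ 0.3048 ≈ 25.764 ft.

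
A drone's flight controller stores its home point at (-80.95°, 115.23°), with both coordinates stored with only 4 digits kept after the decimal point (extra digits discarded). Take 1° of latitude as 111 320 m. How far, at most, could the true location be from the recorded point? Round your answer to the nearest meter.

Truncating at 4 decimal places can drop up to a full unit in the last place, so each coordinate may be off by as much as 0.0001°.
Latitude error → 0.0001 × 111320 = 11.132 m along the meridian.
Longitude error → 0.0001 × 111320 × cos 80.95° = 0.0001 × 111320 × 0.1573 ≈ 1.75102 m.
The two errors are perpendicular, so the maximum displacement is √(11.132² + 1.75102²) ≈ 11.2689 m.

11 meters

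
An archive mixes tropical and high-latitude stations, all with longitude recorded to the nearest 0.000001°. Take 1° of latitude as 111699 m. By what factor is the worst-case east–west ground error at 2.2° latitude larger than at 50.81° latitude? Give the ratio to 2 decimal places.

1.58

Rounding to 6 decimal places leaves the longitude within ±5e-07° of the true value.
Error at 2.2° = 5e-07° × 111699 × cos 2.2° ≈ 0.055849 × 0.9993 = 0.055808 m.
At 50.81°: 5e-07° × 111699 × cos 50.81° = 5e-07 × 111699 × 0.6319 ≈ 0.035291 m.
Ratio: 0.055808 / 0.035291 = cos 2.2° / cos 50.81° ≈ 1.5814.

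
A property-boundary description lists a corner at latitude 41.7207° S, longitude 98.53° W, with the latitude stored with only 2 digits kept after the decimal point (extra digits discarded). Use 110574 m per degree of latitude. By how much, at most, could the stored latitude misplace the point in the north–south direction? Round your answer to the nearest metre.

1106 metres

Truncating at 2 decimal places can drop up to a full unit in the last place, so the latitude may be off by as much as 0.01°.
North–south distance: 0.01° × 110574 m/° = 1105.74 m.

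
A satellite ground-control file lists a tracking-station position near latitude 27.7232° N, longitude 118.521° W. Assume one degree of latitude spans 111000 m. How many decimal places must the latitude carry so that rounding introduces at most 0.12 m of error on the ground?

6 decimal places

One degree of latitude covers 111000 m.
N decimal places → at most half a unit in the last place, 0.5 × 10⁻ᴺ° = 111000/2 × 10⁻ᴺ m.
Need 0.5 × 111000 × 10⁻ᴺ ≤ 0.12 → 10⁻ᴺ ≤ 2.162e-06, so N ≥ 5.67.
N = 5 would give 0.555 m (too coarse); N = 6 gives 0.0555 m ≤ 0.12 m.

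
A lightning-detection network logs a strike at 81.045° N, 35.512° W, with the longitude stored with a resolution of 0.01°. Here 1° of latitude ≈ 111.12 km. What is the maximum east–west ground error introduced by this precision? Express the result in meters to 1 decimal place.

86.5 meters

With a 0.01° grid the true value lies within half a step, ±0.01°/2 = ±0.005°, of the stored one.
At latitude 81.045° a degree of longitude spans 111120 m × cos 81.045° = 111120 × 0.1557 ≈ 17296.8 m.
East–west error: 0.005° × 17296.8 m/° ≈ 86.484 m.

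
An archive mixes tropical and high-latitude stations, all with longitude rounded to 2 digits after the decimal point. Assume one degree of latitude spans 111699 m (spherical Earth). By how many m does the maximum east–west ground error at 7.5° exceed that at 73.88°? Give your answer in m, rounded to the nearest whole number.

399 m

Rounding to 2 decimal places leaves the longitude within ±0.005° of the true value.
Error at 7.5° = 0.005° × 111699 × cos 7.5° ≈ 558.5 × 0.9914 = 553.72 m.
Error at 73.88° = 0.005° × 111699 × cos 73.88° ≈ 558.5 × 0.2777 = 155.07 m.
So the lower-latitude error exceeds the higher by 553.72 − 155.07 = 398.65 m.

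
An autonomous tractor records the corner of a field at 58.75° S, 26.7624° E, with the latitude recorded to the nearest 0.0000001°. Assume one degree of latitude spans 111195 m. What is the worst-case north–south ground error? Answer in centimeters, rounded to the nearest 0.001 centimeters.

0.556 centimeters

Rounding to 7 decimal places leaves the latitude within ±5e-08° of the true value.
North–south distance: 5e-08° × 111195 m/° = 0.00555975 m.
That is 0.00555975 m = 0.55597 cm.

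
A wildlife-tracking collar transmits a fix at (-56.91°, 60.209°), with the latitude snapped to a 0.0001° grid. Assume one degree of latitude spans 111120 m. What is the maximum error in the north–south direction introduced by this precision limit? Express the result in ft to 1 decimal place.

18.2 ft

With a 0.0001° grid the true value lies within half a step, ±0.0001°/2 = ±5e-05°, of the stored one.
Along the meridian that is 5e-05° × 111120 m/° = 5.556 m.
In feet: 5.556 m ÷ 0.3048 ≈ 18.228 ft.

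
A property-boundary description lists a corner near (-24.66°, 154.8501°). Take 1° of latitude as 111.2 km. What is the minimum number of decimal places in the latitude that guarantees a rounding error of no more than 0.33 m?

6 decimal places

One degree of latitude covers 111200 m.
N decimal places → at most half a unit in the last place, 0.5 × 10⁻ᴺ° = 111200/2 × 10⁻ᴺ m.
Setting 55600 × 10⁻ᴺ ≤ 0.33 gives 10ᴺ ≥ 1.685e+05, i.e. N ≥ 5.23.
So 6 decimal places suffice (0.0556 m); 5 would allow up to 0.556 m.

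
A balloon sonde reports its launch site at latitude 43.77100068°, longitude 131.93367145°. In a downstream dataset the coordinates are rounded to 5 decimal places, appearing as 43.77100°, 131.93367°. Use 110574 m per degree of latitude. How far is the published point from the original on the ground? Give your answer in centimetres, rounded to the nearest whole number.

14 centimetres

The latitude changed by +0.00000068° and the longitude by +0.00000145°.
North–south shift: 0.00000068 × 110574 = 0.0751903 m.
East–west at this latitude: 0.00000145° × 110574 × cos 43.771° ≈ 0.00000145 × 79846.6 = 0.115778 m.
Distance: √(0.0751903² + 0.115778²) ≈ 0.138051 m.
That is 0.138051 m = 13.805 cm.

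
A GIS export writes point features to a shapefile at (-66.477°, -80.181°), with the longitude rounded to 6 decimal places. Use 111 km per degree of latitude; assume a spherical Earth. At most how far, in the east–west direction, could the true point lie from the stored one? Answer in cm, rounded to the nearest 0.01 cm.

2.22 cm

Rounding to 6 decimal places leaves the longitude within ±5e-07° of the true value.
At latitude 66.477° a degree of longitude spans 111000 m × cos 66.477° = 111000 × 0.3991 ≈ 44302 m.
So at most 5e-07° × 44302 ≈ 0.022151 m east–west.
That is 0.022151 m = 2.2151 cm.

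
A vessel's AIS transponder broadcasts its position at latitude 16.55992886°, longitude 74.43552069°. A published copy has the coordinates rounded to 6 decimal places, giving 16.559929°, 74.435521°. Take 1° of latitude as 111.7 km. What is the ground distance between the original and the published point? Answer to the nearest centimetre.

The latitude changed by -0.00000014° and the longitude by -0.00000031°.
North–south shift: -0.00000014 × 111700 = -0.015638 m.
E–W at 16.5599°: -0.00000031° × 111700 × cos 16.5599° = -0.00000031 × 111700 × 0.9585 ≈ -0.0331907 m.
Distance: √(0.015638² + 0.0331907²) ≈ 0.0366902 m.
That is 0.0366902 m = 3.669 cm.

4 centimetres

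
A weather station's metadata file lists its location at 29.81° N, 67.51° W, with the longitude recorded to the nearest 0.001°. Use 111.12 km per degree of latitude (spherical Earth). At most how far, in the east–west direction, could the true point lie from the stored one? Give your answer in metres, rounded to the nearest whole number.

Rounding to 3 decimal places leaves the longitude within ±0.0005° of the true value.
One degree of longitude at 29.81° is 111120 × cos 29.81° ≈ 111120 × 0.8677 = 96416.5 m.
So at most 0.0005° × 96416.5 ≈ 48.2082 m east–west.

48 metres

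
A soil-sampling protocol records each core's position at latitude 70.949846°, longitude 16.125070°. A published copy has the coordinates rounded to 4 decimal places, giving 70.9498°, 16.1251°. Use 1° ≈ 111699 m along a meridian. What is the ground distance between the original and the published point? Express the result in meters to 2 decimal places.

The latitude changed by +0.000046° and the longitude by -0.000030°.
North–south shift: 0.000046 × 111699 = 5.13815 m.
E–W at 70.9498°: -0.000030° × 111699 × cos 70.9498° = -0.000030 × 111699 × 0.3264 ≈ -1.09374 m.
Hypotenuse of the two orthogonal shifts: √(5.13815² + 1.09374²) = 5.25328 m.

5.25 meters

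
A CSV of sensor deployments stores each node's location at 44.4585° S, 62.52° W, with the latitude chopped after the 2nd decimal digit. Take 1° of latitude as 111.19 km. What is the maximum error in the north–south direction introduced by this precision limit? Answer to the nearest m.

Truncating at 2 decimal places can drop up to a full unit in the last place, so the latitude may be off by as much as 0.01°.
North–south distance: 0.01° × 111190 m/° = 1111.9 m.

1112 m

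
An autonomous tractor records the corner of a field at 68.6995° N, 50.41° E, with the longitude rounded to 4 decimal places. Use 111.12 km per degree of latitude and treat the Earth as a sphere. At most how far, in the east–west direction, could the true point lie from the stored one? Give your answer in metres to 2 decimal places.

Rounding to 4 decimal places leaves the longitude within ±5e-05° of the true value.
One degree of longitude at 68.6995° is 111120 × cos 68.6995° ≈ 111120 × 0.3633 = 40365.4 m.
Maximum E–W displacement: 5e-05 × 40365.4 = 2.01827 m.

2.02 metres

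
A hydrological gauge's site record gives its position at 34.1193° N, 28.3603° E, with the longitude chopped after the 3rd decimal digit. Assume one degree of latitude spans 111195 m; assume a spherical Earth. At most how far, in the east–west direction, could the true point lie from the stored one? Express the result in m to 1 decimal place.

Truncating at 3 decimal places can drop up to a full unit in the last place, so the longitude may be off by as much as 0.001°.
Parallels shrink by cos φ, so at 34.1193° a degree of longitude is 111195 × 0.8279 ≈ 92055.2 m.
East–west error: 0.001° × 92055.2 m/° ≈ 92.0552 m.

92.1 m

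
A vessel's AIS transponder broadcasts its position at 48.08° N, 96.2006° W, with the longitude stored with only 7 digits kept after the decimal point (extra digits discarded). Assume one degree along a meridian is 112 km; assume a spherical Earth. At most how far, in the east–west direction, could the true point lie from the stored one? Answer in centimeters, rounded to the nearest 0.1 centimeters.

Truncating at 7 decimal places can drop up to a full unit in the last place, so the longitude may be off by as much as 1e-07°.
One degree of longitude at 48.08° is 112000 × cos 48.08° ≈ 112000 × 0.6681 = 74826.3 m.
Maximum E–W displacement: 1e-07 × 74826.3 = 0.00748263 m.
That is 0.00748263 m = 0.74826 cm.

0.7 centimeters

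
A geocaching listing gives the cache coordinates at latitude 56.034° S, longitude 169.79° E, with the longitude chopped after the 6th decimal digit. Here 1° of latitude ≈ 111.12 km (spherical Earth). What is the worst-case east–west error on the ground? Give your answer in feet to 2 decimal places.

Truncating at 6 decimal places can drop up to a full unit in the last place, so the longitude may be off by as much as 1e-06°.
One degree of longitude at 56.034° is 111120 × cos 56.034° ≈ 111120 × 0.5587 = 62082.8 m.
East–west error: 1e-06° × 62082.8 m/° ≈ 0.0620828 m.
Converting: 0.0620828 m × 3.2808 ft/m ≈ 0.20368 ft.

0.20 feet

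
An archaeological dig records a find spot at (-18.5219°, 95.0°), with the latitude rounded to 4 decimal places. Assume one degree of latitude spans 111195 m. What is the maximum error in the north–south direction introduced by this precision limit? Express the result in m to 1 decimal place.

5.6 m

Rounding to 4 decimal places leaves the latitude within ±5e-05° of the true value.
So the N–S error is at most 5e-05 × 111195 = 5.55975 m.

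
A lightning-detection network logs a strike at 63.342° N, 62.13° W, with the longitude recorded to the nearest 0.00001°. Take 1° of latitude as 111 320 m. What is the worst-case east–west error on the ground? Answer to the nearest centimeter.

Rounding to 5 decimal places leaves the longitude within ±5e-06° of the true value.
At latitude 63.342° a degree of longitude spans 111320 m × cos 63.342° = 111320 × 0.4487 ≈ 49945.3 m.
So at most 5e-06° × 49945.3 ≈ 0.249726 m east–west.
That is 0.249726 m = 24.973 cm.

25 centimeters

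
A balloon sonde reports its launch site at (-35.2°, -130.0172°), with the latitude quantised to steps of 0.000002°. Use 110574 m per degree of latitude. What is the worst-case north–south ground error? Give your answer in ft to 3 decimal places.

0.363 ft

With a 0.000002° grid the true value lies within half a step, ±0.000002°/2 = ±1e-06°, of the stored one.
Along the meridian that is 1e-06° × 110574 m/° = 0.110574 m.
In feet: 0.110574 m ÷ 0.3048 ≈ 0.36278 ft.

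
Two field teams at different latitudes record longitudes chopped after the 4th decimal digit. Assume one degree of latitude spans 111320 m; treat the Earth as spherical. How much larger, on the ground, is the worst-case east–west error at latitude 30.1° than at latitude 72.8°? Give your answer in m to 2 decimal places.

Truncating at 4 decimal places can drop up to a full unit in the last place, so the longitude may be off by as much as 0.0001°.
At 30.1°: 0.0001° × 111320 × cos 30.1° = 0.0001 × 111320 × 0.8652 ≈ 9.6309 m.
At 72.8°: 0.0001° × 111320 × cos 72.8° = 0.0001 × 111320 × 0.2957 ≈ 3.2918 m.
Difference: 9.6309 − 3.2918 = 6.339 m.

6.34 m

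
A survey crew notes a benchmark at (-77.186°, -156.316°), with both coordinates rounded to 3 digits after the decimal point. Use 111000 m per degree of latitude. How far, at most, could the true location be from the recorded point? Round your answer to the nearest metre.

57 metres

Rounding to 3 decimal places leaves each coordinate within ±0.0005° of the true value.
N–S: 0.0005° × 111000 m/° = 55.5 m.
East–west component at 77.186°: 0.0005° × 111000 × cos 77.186° ≈ 0.0005 × 24618.3 ≈ 12.3092 m.
Worst case both components are at the extreme and orthogonal: √(55.5² + 12.3092²) ≈ 56.8486 m.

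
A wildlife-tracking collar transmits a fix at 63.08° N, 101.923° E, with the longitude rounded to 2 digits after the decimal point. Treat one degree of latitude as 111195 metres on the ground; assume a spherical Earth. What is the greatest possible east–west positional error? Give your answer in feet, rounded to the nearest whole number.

826 feet

Rounding to 2 decimal places leaves the longitude within ±0.005° of the true value.
At latitude 63.08° a degree of longitude spans 111195 m × cos 63.08° = 111195 × 0.4527 ≈ 50343.1 m.
Maximum E–W displacement: 0.005 × 50343.1 = 251.715 m.
In feet: 251.715 m ÷ 0.3048 ≈ 825.84 ft.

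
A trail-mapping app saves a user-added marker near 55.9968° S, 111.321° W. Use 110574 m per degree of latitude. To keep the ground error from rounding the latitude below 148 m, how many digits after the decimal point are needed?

3

One degree of latitude covers 110574 m.
N decimal places → at most half a unit in the last place, 0.5 × 10⁻ᴺ° = 110574/2 × 10⁻ᴺ m.
Need 0.5 × 110574 × 10⁻ᴺ ≤ 148 → 10⁻ᴺ ≤ 2.677e-03, so N ≥ 2.57.
N = 2 would give 553 m (too coarse); N = 3 gives 55.3 m ≤ 148 m.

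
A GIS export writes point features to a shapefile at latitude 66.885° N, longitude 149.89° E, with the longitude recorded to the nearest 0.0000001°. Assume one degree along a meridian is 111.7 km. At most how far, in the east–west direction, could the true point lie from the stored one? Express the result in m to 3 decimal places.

Rounding to 7 decimal places leaves the longitude within ±5e-08° of the true value.
Parallels shrink by cos φ, so at 66.885° a degree of longitude is 111700 × 0.3926 ≈ 43851 m.
Maximum E–W displacement: 5e-08 × 43851 = 0.00219255 m.

0.002 m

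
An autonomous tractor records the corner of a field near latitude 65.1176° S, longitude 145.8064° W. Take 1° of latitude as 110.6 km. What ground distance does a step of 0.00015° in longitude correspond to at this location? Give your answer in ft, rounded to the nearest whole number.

23 ft

At 65.1176° a degree of longitude is 110600 × cos 65.1176° ≈ 46535.7 m, so 0.00015° corresponds to 6.98036 m.
In feet: 6.98036 m ÷ 0.3048 ≈ 22.901 ft.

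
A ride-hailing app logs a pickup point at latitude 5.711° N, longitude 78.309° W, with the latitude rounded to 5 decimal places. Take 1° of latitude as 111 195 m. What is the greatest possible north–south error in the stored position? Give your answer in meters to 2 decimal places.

0.56 meters

Rounding to 5 decimal places leaves the latitude within ±5e-06° of the true value.
Along the meridian that is 5e-06° × 111195 m/° = 0.555975 m.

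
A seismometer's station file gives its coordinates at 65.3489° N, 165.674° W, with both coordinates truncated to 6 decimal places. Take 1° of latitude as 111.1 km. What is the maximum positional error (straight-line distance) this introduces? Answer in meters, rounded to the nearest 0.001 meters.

0.120 meters

Truncating at 6 decimal places can drop up to a full unit in the last place, so each coordinate may be off by as much as 1e-06°.
N–S: 1e-06° × 111100 m/° = 0.1111 m.
E–W at 65.3489°: 1e-06° × 111100 × cos 65.3489° = 1e-06 × 111100 × 0.4171 ≈ 0.0463389 m.
The two errors are perpendicular, so the maximum displacement is √(0.1111² + 0.0463389²) ≈ 0.120376 m.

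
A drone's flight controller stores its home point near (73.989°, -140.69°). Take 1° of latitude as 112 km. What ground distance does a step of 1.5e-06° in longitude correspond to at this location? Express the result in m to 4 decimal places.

At 73.989° a degree of longitude is 112000 × cos 73.989° ≈ 30892.1 m, so 1.5e-06° corresponds to 0.0463381 m.

0.0463 m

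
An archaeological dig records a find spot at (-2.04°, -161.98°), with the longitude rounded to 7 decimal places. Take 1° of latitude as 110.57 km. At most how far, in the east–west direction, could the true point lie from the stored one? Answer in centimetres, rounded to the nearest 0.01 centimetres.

Rounding to 7 decimal places leaves the longitude within ±5e-08° of the true value.
One degree of longitude at 2.04° is 110570 × cos 2.04° ≈ 110570 × 0.9994 = 110500 m.
Maximum E–W displacement: 5e-08 × 110500 = 0.005525 m.
That is 0.005525 m = 0.5525 cm.

0.55 centimetres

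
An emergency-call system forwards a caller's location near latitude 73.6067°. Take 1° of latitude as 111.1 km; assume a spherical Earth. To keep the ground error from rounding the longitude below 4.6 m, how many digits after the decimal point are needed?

4 decimal places

At 73.6067° one degree of longitude covers 111100 × cos 73.6067° ≈ 111100 × 0.2822 ≈ 31355.7 m.
N decimal places → at most half a unit in the last place, 0.5 × 10⁻ᴺ° = 31355.7/2 × 10⁻ᴺ m.
Need 0.5 × 31355.7 × 10⁻ᴺ ≤ 4.6 → 10⁻ᴺ ≤ 2.934e-04, so N ≥ 3.53.
At 3 places the error can reach 15.7 m, but 4 places keeps it to 1.57 m.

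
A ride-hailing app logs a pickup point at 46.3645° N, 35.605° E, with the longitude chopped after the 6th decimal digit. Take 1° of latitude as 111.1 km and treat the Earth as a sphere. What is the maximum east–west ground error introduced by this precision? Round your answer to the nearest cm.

8 cm

Truncating at 6 decimal places can drop up to a full unit in the last place, so the longitude may be off by as much as 1e-06°.
At latitude 46.3645° a degree of longitude spans 111100 m × cos 46.3645° = 111100 × 0.6901 ≈ 76666.6 m.
So at most 1e-06° × 76666.6 ≈ 0.0766666 m east–west.
That is 0.0766666 m = 7.6667 cm.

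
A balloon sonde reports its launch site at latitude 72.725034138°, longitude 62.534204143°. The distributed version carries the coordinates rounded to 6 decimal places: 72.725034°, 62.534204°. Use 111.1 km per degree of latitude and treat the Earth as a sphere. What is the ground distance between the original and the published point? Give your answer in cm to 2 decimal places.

Δlat = 72.725034138 − 72.725034 = +0.000000138°; Δlon = 62.534204143 − 62.534204 = +0.000000143°.
North–south shift: 0.000000138 × 111100 = 0.0153318 m.
E–W at 72.725°: 0.000000143° × 111100 × cos 72.725° = 0.000000143 × 111100 × 0.2970 ≈ 0.00471786 m.
Hypotenuse of the two orthogonal shifts: √(0.0153318² + 0.00471786²) = 0.0160413 m.
That is 0.0160413 m = 1.6041 cm.

1.60 cm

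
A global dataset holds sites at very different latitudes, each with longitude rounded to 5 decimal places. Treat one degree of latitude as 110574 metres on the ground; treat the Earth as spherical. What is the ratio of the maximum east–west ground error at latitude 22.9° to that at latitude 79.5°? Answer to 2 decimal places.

5.05

Rounding to 5 decimal places leaves the longitude within ±5e-06° of the true value.
Error at 22.9° = 5e-06° × 110574 × cos 22.9° ≈ 0.55287 × 0.9212 = 0.5093 m.
At 79.5°: 5e-06° × 110574 × cos 79.5° = 5e-06 × 110574 × 0.1822 ≈ 0.10075 m.
The ratio reduces to cos 22.9° / cos 79.5° = 0.9212/0.1822 ≈ 5.0549.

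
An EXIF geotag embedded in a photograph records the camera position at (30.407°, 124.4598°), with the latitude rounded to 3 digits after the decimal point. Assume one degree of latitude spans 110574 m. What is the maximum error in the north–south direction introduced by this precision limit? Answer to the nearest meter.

55 meters

Rounding to 3 decimal places leaves the latitude within ±0.0005° of the true value.
Along the meridian that is 0.0005° × 110574 m/° = 55.287 m.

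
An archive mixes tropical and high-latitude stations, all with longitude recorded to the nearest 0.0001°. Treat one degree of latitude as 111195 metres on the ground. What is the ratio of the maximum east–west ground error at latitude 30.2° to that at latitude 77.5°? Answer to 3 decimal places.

Rounding to 4 decimal places leaves the longitude within ±5e-05° of the true value.
At 30.2°: 5e-05° × 111195 × cos 30.2° = 5e-05 × 111195 × 0.8643 ≈ 4.8052 m.
At 77.5°: 5e-05° × 111195 × cos 77.5° = 5e-05 × 111195 × 0.2164 ≈ 1.2034 m.
The ratio reduces to cos 30.2° / cos 77.5° = 0.8643/0.2164 ≈ 3.9931.

3.993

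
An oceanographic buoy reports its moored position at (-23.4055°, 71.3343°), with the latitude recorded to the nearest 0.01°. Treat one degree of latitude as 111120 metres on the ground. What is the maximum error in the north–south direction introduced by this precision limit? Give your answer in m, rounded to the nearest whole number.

Rounding to 2 decimal places leaves the latitude within ±0.005° of the true value.
So the N–S error is at most 0.005 × 111120 = 555.6 m.

556 m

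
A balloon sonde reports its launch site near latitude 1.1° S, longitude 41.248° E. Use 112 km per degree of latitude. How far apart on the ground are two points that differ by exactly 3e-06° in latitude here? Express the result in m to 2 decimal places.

0.34 m

3e-06° × 112000 m/° = 0.336 m.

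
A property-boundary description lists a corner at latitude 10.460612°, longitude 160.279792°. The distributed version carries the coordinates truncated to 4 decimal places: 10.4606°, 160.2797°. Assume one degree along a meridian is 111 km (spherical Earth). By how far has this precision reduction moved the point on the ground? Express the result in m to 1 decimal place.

Δlat = 10.460612 − 10.4606 = +0.000012°; Δlon = 160.279792 − 160.2797 = +0.000092°.
North–south shift: 0.000012 × 111000 = 1.332 m.
E–W at 10.4606°: 0.000092° × 111000 × cos 10.4606° = 0.000092 × 111000 × 0.9834 ≈ 10.0423 m.
Hypotenuse of the two orthogonal shifts: √(1.332² + 10.0423²) = 10.1302 m.

10.1 m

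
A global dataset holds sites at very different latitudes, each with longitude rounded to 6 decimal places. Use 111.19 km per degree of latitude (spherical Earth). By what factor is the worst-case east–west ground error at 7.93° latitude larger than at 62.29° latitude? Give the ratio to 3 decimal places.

2.130

Rounding to 6 decimal places leaves the longitude within ±5e-07° of the true value.
At 7.93°: 5e-07° × 111190 × cos 7.93° = 5e-07 × 111190 × 0.9904 ≈ 0.055063 m.
Error at 62.29° = 5e-07° × 111190 × cos 62.29° ≈ 0.055595 × 0.4650 = 0.025851 m.
The ratio reduces to cos 7.93° / cos 62.29° = 0.9904/0.4650 ≈ 2.1300.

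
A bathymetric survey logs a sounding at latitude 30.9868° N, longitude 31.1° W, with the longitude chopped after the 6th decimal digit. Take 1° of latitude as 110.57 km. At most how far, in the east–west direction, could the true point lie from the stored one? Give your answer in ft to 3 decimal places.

0.311 ft

Truncating at 6 decimal places can drop up to a full unit in the last place, so the longitude may be off by as much as 1e-06°.
Parallels shrink by cos φ, so at 30.9868° a degree of longitude is 110570 × 0.8573 ≈ 94790.1 m.
East–west error: 1e-06° × 94790.1 m/° ≈ 0.0947901 m.
Converting: 0.0947901 m × 3.2808 ft/m ≈ 0.31099 ft.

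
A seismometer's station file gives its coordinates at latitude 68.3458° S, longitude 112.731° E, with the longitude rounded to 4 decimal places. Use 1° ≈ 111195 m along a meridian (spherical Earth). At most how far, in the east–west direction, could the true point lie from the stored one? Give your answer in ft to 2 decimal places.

6.73 ft

Rounding to 4 decimal places leaves the longitude within ±5e-05° of the true value.
Parallels shrink by cos φ, so at 68.3458° a degree of longitude is 111195 × 0.3690 ≈ 41031.4 m.
East–west error: 5e-05° × 41031.4 m/° ≈ 2.05157 m.
In feet: 2.05157 m ÷ 0.3048 ≈ 6.7309 ft.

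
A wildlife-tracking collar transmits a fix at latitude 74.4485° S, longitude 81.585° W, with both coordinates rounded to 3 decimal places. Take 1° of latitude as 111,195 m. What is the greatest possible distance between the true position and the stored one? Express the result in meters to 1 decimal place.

57.6 meters

Rounding to 3 decimal places leaves each coordinate within ±0.0005° of the true value.
North–south component: 0.0005° × 111195 = 55.5975 m.
East–west component at 74.4485°: 0.0005° × 111195 × cos 74.4485° ≈ 0.0005 × 29811.9 ≈ 14.9059 m.
Combining orthogonally: (55.5975² + 14.9059²)^½ ≈ 57.561 m.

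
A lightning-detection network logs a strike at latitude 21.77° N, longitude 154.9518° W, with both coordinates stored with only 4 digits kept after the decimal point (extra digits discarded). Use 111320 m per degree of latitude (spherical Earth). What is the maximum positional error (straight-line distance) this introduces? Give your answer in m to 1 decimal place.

Truncating at 4 decimal places can drop up to a full unit in the last place, so each coordinate may be off by as much as 0.0001°.
Latitude error → 0.0001 × 111320 = 11.132 m along the meridian.
E–W at 21.77°: 0.0001° × 111320 × cos 21.77° = 0.0001 × 111320 × 0.9287 ≈ 10.3381 m.
Combining orthogonally: (11.132² + 10.3381²)^½ ≈ 15.192 m.

15.2 m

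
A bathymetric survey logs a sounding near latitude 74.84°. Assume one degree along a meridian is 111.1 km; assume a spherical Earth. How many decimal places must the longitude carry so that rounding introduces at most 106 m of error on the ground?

At 74.84° one degree of longitude covers 111100 × cos 74.84° ≈ 111100 × 0.2615 ≈ 29054.4 m.
Rounding to N decimal places gives at most 0.5 × 10⁻ᴺ degrees of error, i.e. 0.5 × 10⁻ᴺ × 29054.4 m.
Setting 14527.2 × 10⁻ᴺ ≤ 106 gives 10ᴺ ≥ 137, i.e. N ≥ 2.14.
At 2 places the error can reach 145 m, but 3 places keeps it to 14.5 m.

3 decimal places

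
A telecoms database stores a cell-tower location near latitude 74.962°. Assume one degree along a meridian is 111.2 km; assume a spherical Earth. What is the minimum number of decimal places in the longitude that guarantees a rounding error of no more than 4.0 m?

4 decimal places

At 74.962° one degree of longitude covers 111200 × cos 74.962° ≈ 111200 × 0.2595 ≈ 28851.9 m.
With N decimal places the half-ulp bound is 0.5·10⁻ᴺ°, or 0.5·10⁻ᴺ × 28851.9 m on the ground.
Setting 14426 × 10⁻ᴺ ≤ 4.0 gives 10ᴺ ≥ 3606, i.e. N ≥ 3.56.
At 3 places the error can reach 14.4 m, but 4 places keeps it to 1.44 m.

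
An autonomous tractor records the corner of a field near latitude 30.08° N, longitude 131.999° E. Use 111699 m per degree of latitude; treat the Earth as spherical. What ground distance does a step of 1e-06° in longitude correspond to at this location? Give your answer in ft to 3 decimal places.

0.317 ft

At 30.08° a degree of longitude is 111699 × cos 30.08° ≈ 96656.1 m, so 1e-06° corresponds to 0.0966561 m.
In feet: 0.0966561 m ÷ 0.3048 ≈ 0.31711 ft.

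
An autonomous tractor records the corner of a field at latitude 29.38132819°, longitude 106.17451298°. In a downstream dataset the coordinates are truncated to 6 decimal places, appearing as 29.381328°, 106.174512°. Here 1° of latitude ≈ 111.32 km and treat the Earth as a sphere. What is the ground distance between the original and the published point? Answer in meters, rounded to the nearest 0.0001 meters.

0.0974 meters

The latitude changed by +0.00000019° and the longitude by +0.00000098°.
North–south shift: 0.00000019 × 111320 = 0.0211508 m.
East–west at this latitude: 0.00000098° × 111320 × cos 29.3813° ≈ 0.00000098 × 97001.3 = 0.0950613 m.
Hypotenuse of the two orthogonal shifts: √(0.0211508² + 0.0950613²) = 0.0973859 m.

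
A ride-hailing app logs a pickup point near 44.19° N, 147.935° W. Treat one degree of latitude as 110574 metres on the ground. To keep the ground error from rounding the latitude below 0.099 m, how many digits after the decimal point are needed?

6 decimal places

One degree of latitude covers 110574 m.
Rounding to N decimal places gives at most 0.5 × 10⁻ᴺ degrees of error, i.e. 0.5 × 10⁻ᴺ × 110574 m.
Setting 55287 × 10⁻ᴺ ≤ 0.099 gives 10ᴺ ≥ 5.585e+05, i.e. N ≥ 5.75.
So 6 decimal places suffice (0.0553 m); 5 would allow up to 0.553 m.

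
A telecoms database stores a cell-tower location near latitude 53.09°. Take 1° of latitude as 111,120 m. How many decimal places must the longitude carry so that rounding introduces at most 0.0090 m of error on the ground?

7

At 53.09° one degree of longitude covers 111120 × cos 53.09° ≈ 111120 × 0.6006 ≈ 66734.2 m.
N decimal places → at most half a unit in the last place, 0.5 × 10⁻ᴺ° = 66734.2/2 × 10⁻ᴺ m.
Need 0.5 × 66734.2 × 10⁻ᴺ ≤ 0.0090 → 10⁻ᴺ ≤ 2.697e-07, so N ≥ 6.57.
N = 6 would give 0.0334 m (too coarse); N = 7 gives 0.00334 m ≤ 0.0090 m.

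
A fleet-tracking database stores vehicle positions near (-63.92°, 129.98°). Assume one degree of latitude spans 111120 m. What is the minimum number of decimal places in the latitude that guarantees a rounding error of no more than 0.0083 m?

One degree of latitude covers 111120 m.
Rounding to N decimal places gives at most 0.5 × 10⁻ᴺ degrees of error, i.e. 0.5 × 10⁻ᴺ × 111120 m.
Need 0.5 × 111120 × 10⁻ᴺ ≤ 0.0083 → 10⁻ᴺ ≤ 1.494e-07, so N ≥ 6.83.
So 7 decimal places suffice (0.00556 m); 6 would allow up to 0.0556 m.

7 decimal places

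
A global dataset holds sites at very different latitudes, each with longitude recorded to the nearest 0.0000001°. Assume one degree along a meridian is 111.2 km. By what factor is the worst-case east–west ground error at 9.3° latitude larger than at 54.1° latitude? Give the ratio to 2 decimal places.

1.68

Rounding to 7 decimal places leaves the longitude within ±5e-08° of the true value.
At 9.3°: 5e-08° × 111200 × cos 9.3° = 5e-08 × 111200 × 0.9869 ≈ 0.0054869 m.
At 54.1°: 5e-08° × 111200 × cos 54.1° = 5e-08 × 111200 × 0.5864 ≈ 0.0032602 m.
The ratio reduces to cos 9.3° / cos 54.1° = 0.9869/0.5864 ≈ 1.6830.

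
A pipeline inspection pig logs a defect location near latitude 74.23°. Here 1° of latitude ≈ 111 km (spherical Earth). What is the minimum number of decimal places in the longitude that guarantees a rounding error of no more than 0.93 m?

At 74.23° one degree of longitude covers 111000 × cos 74.23° ≈ 111000 × 0.2718 ≈ 30167.2 m.
With N decimal places the half-ulp bound is 0.5·10⁻ᴺ°, or 0.5·10⁻ᴺ × 30167.2 m on the ground.
Setting 15083.6 × 10⁻ᴺ ≤ 0.93 gives 10ᴺ ≥ 1.622e+04, i.e. N ≥ 4.21.
N = 4 would give 1.51 m (too coarse); N = 5 gives 0.151 m ≤ 0.93 m.

5 decimal places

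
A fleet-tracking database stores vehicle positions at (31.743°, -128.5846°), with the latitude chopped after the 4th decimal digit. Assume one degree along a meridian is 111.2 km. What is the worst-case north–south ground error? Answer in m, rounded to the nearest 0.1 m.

11.1 m

Truncating at 4 decimal places can drop up to a full unit in the last place, so the latitude may be off by as much as 0.0001°.
Along the meridian that is 0.0001° × 111200 m/° = 11.12 m.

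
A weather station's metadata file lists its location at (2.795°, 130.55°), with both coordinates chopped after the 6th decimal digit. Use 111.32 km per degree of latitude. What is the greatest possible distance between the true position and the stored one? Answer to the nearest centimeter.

16 centimeters

Truncating at 6 decimal places can drop up to a full unit in the last place, so each coordinate may be off by as much as 1e-06°.
Latitude error → 1e-06 × 111320 = 0.11132 m along the meridian.
Longitude error → 1e-06 × 111320 × cos 2.795° = 1e-06 × 111320 × 0.9988 ≈ 0.111188 m.
Worst case both components are at the extreme and orthogonal: √(0.11132² + 0.111188²) ≈ 0.157337 m.
That is 0.157337 m = 15.734 cm.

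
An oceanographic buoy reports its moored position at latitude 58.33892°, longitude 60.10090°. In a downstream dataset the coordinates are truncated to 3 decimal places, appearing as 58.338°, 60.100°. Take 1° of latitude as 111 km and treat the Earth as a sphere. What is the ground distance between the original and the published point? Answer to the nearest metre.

Δlat = 58.33892 − 58.338 = +0.00092°; Δlon = 60.10090 − 60.100 = +0.00090°.
N–S: 0.00092° × 111000 m/° = 102.12 m.
East–west at this latitude: 0.00090° × 111000 × cos 58.338° ≈ 0.00090 × 58264.7 = 52.4382 m.
Hypotenuse of the two orthogonal shifts: √(102.12² + 52.4382²) = 114.797 m.

115 metres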